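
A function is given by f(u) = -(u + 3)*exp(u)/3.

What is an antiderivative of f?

f has the shape v'r + vr' for v = -u/3 - 2/3 and r = exp(u) — it is the derivative of the product v*r.
Check: d/du[(-u - 2)*exp(u)/3] = -u*exp(u)/3 - exp(u), which equals f(u).

An antiderivative is F(u) = (-u - 2)*exp(u)/3.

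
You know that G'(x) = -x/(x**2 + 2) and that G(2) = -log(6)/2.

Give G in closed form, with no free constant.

G(x) = -log(x**2 + 2)/2

The substitution u = x**2 + 2 works: G'(x) is exactly (dG/du)*(du/dx) for that inner function.
A general antiderivative is -log(x**2 + 2)/2 + C.
The condition gives C = -log(6)/2 - (-log(6)/2) = 0.
So G(x) = -log(x**2 + 2)/2.
Check: d/dx[-log(x**2 + 2)/2] = -x/(x**2 + 2) = G'(x).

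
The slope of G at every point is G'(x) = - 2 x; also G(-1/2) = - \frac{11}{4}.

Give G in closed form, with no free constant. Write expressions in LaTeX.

For G(x) to be correct, d/dx[G] must agree with the stated G'(x) identically.
A general antiderivative is - x^{2} - \frac{3}{2} + C.
The condition gives C = - \frac{11}{4} - (- \frac{7}{4}) = -1.
So G(x) = \frac{- 2 x^{2} - 5}{2}.
Check: d/dx[\frac{- 2 x^{2} - 5}{2}] = - 2 x = G'(x).

G(x) = \frac{- 2 x^{2} - 5}{2}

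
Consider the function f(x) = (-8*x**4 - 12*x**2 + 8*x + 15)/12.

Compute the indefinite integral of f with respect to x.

An antiderivative F(x) passes only if d/dx[F] lands on f(x) exactly.
Check: d/dx[x*(-8*x**4 - 20*x**2 + 20*x + 75)/60] = -2*x**4/3 - x**2 + 2*x/3 + 5/4, which equals f(x).

F(x) = x*(-8*x**4 - 20*x**2 + 20*x + 75)/60 + C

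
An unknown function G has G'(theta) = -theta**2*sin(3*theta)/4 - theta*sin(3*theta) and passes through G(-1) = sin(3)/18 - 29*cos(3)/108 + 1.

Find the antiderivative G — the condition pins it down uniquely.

The integrand splits into summands that can be handled one at a time.
A general antiderivative is theta**2*cos(3*theta)/12 - theta*sin(3*theta)/18 + theta*cos(3*theta)/3 - sin(3*theta)/9 - cos(3*theta)/54 + C.
The condition gives C = sin(3)/18 - 29*cos(3)/108 + 1 - (sin(3)/18 - 29*cos(3)/108) = 1.
So G(theta) = theta**2*cos(3*theta)/12 - theta*sin(3*theta)/18 + theta*cos(3*theta)/3 - sin(3*theta)/9 - cos(3*theta)/54 + 1.
Check: d/dtheta[theta**2*cos(3*theta)/12 - theta*sin(3*theta)/18 + theta*cos(3*theta)/3 - sin(3*theta)/9 - cos(3*theta)/54 + 1] = -theta**2*sin(3*theta)/4 - theta*sin(3*theta) = G'(theta).

G(theta) = theta**2*cos(3*theta)/12 - theta*sin(3*theta)/18 + theta*cos(3*theta)/3 - sin(3*theta)/9 - cos(3*theta)/54 + 1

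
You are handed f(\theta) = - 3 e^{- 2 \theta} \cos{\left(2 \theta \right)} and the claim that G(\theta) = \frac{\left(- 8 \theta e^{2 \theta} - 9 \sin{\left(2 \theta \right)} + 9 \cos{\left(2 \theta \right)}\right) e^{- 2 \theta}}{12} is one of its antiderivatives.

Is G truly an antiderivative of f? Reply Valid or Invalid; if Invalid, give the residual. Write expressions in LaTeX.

Invalid: d/d\theta[G] - f = - \frac{2}{3}, which is not 0.

d/d\theta[G] = \frac{\left(- 2 e^{2 \theta} - 9 \cos{\left(2 \theta \right)}\right) e^{- 2 \theta}}{3}
d/d\theta[G] - f(\theta) = - \frac{2}{3} != 0.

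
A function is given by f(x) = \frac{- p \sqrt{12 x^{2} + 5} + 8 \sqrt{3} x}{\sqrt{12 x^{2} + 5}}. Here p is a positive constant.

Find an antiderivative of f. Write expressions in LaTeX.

An antiderivative is F(x) = - p x + 2 \sqrt{4 x^{2} + \frac{5}{3}}.

A candidate is checked by its d/dx: the result must match f(x).
Check: d/dx[- p x + 2 \sqrt{4 x^{2} + \frac{5}{3}}] = \frac{- p \sqrt{12 x^{2} + 5} + 8 \sqrt{3} x}{\sqrt{12 x^{2} + 5}} = f(x).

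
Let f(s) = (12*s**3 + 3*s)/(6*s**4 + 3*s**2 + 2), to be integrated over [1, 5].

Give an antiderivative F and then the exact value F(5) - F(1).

The substitution u = s**4 + s**2/2 + 1/3 works: f is exactly (dF/du)*(du/ds) for that inner function.
F(s) = log(s**4 + s**2/2 + 1/3)/2 is an antiderivative of f.
Check: d/ds[log(s**4 + s**2/2 + 1/3)/2] = (12*s**3 + 3*s)/(6*s**4 + 3*s**2 + 2) = f(s).
F(5) = log(3827/6)/2; F(1) = log(11/6)/2.
Integral = F(5) - F(1) = -log(11/6)/2 + log(3827/6)/2.

Antiderivative: F(s) = log(s**4 + s**2/2 + 1/3)/2; value = -log(11/6)/2 + log(3827/6)/2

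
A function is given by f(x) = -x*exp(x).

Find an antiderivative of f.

Recognize the product-rule pattern: f = u'v + uv' with u = 1 - x, v = exp(x), so integration by parts undoes it.
Check: d/dx[(1 - x)*exp(x)] = -x*exp(x) = f(x).

An antiderivative is F(x) = (1 - x)*exp(x).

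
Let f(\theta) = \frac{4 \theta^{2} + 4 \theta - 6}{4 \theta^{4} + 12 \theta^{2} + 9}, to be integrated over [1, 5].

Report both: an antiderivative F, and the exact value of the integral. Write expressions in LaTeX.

Antiderivative: F(\theta) = - \frac{2 \theta + 1}{2 \theta^{2} + 3}; value = \frac{104}{265}

f has the shape u'v + uv' for u = \frac{1}{2 \theta^{2} + 3} and v = - 2 \theta - 1 — it is the derivative of the product u*v.
F(\theta) = - \frac{2 \theta + 1}{2 \theta^{2} + 3} is an antiderivative of f.
Check: d/d\theta[- \frac{2 \theta + 1}{2 \theta^{2} + 3}] = \frac{4 \theta^{2} + 4 \theta - 6}{4 \theta^{4} + 12 \theta^{2} + 9} = f(\theta).
F(5) = - \frac{11}{53}; F(1) = - \frac{3}{5}.
Integral = F(5) - F(1) = \frac{104}{265}.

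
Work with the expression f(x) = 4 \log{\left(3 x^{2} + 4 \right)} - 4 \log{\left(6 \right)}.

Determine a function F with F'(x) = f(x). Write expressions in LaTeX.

An antiderivative F(x) passes only if d/dx[F] lands on f(x) exactly.
Check: d/dx[4 x \log{\left(3 x^{2} + 4 \right)} - 8 x - 4 x \log{\left(6 \right)} + \frac{16 \sqrt{3} \operatorname{atan}{\left(\frac{\sqrt{3} x}{2} \right)}}{3}] = 4 \log{\left(3 x^{2} + 4 \right)} - 4 \log{\left(6 \right)} = f(x).

An antiderivative is F(x) = 4 x \log{\left(3 x^{2} + 4 \right)} - 8 x - 4 x \log{\left(6 \right)} + \frac{16 \sqrt{3} \operatorname{atan}{\left(\frac{\sqrt{3} x}{2} \right)}}{3}.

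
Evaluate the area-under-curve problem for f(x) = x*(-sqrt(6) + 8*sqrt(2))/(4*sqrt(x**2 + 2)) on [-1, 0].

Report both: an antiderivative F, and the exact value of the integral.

Check any antiderivative F(x) by computing F'(x) and comparing it with f(x).
F(x) = 4*sqrt(x**2/2 + 1) - sqrt(3*x**2/2 + 3)/2 is an antiderivative of f.
Check: d/dx[4*sqrt(x**2/2 + 1) - sqrt(3*x**2/2 + 3)/2] = (-sqrt(6)*x + 8*sqrt(2)*x)/(4*sqrt(x**2 + 2)), which equals f(x).
F(0) = 4 - sqrt(3)/2; F(-1) = -3*sqrt(2)/4 + 2*sqrt(6).
Integral = F(0) - F(-1) = -2*sqrt(6) - sqrt(3)/2 + 3*sqrt(2)/4 + 4.

Antiderivative: F(x) = 4*sqrt(x**2/2 + 1) - sqrt(3*x**2/2 + 3)/2; value = -2*sqrt(6) - sqrt(3)/2 + 3*sqrt(2)/4 + 4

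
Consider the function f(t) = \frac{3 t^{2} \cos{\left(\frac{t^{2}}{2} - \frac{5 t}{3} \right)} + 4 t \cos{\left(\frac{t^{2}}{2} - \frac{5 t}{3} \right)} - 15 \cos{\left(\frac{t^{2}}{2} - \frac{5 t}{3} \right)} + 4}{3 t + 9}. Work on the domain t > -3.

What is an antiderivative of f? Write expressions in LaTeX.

Any candidate F(t) must reproduce f(t) exactly when differentiated.
Check: d/dt[\frac{4 \log{\left(t + 3 \right)} + 3 \sin{\left(\frac{t^{2}}{2} - \frac{5 t}{3} \right)}}{3}] = \frac{3 t^{2} \cos{\left(\frac{t^{2}}{2} - \frac{5 t}{3} \right)} + 4 t \cos{\left(\frac{t^{2}}{2} - \frac{5 t}{3} \right)} - 15 \cos{\left(\frac{t^{2}}{2} - \frac{5 t}{3} \right)} + 4}{3 t + 9} = f(t).

An antiderivative is F(t) = \frac{4 \log{\left(t + 3 \right)} + 3 \sin{\left(\frac{t^{2}}{2} - \frac{5 t}{3} \right)}}{3}.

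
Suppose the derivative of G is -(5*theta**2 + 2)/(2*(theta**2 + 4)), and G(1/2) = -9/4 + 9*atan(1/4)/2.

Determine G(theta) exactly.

Differentiate the proposed G(theta) back; it has to land on the given G'(theta).
A general antiderivative is -5*theta/2 + 9*atan(theta/2)/2 + C.
The condition gives C = -9/4 + 9*atan(1/4)/2 - (-5/4 + 9*atan(1/4)/2) = -1.
So G(theta) = (-5*theta + 9*atan(theta/2) - 2)/2.
Check: d/dtheta[(-5*theta + 9*atan(theta/2) - 2)/2] = (-5*theta**2 - 2)/(2*theta**2 + 8), which equals G'(theta).

G(theta) = (-5*theta + 9*atan(theta/2) - 2)/2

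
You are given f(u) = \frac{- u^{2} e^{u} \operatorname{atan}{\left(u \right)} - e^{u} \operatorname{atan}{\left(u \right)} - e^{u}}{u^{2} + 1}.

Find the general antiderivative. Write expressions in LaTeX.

f has the shape v'r + vr' for v = - \operatorname{atan}{\left(u \right)} and r = e^{u} — it is the derivative of the product v*r.
Check: d/du[- e^{u} \operatorname{atan}{\left(u \right)}] = \frac{- u^{2} e^{u} \operatorname{atan}{\left(u \right)} - e^{u} \operatorname{atan}{\left(u \right)} - e^{u}}{u^{2} + 1} = f(u).

F(u) = - e^{u} \operatorname{atan}{\left(u \right)} + C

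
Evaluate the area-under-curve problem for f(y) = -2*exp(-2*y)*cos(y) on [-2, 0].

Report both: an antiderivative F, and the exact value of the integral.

Check any antiderivative F(y) by computing F'(y) and comparing it with f(y).
F(y) = (-2*sin(y) + 4*cos(y))*exp(-2*y)/5 is an antiderivative of f.
Check: d/dy[(-2*sin(y) + 4*cos(y))*exp(-2*y)/5] = -2*exp(-2*y)*cos(y) = f(y).
F(0) = 4/5; F(-2) = 4*exp(4)*cos(2)/5 + 2*exp(4)*sin(2)/5.
Integral = F(0) - F(-2) = -2*exp(4)*sin(2)/5 + 4/5 - 4*exp(4)*cos(2)/5.

Antiderivative: F(y) = (-2*sin(y) + 4*cos(y))*exp(-2*y)/5; value = -2*exp(4)*sin(2)/5 + 4/5 - 4*exp(4)*cos(2)/5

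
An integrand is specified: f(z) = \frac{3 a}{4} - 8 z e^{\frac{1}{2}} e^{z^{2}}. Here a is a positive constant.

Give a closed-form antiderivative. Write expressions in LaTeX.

An antiderivative is F(z) = \frac{3 a z}{4} - 4 e^{\frac{1}{2}} e^{z^{2}}.

Check any antiderivative F(z) by computing F'(z) and comparing it with f(z).
Check: d/dz[\frac{3 a z}{4} - 4 e^{\frac{1}{2}} e^{z^{2}}] = \frac{3 a}{4} - 8 z e^{\frac{1}{2}} e^{z^{2}} = f(z).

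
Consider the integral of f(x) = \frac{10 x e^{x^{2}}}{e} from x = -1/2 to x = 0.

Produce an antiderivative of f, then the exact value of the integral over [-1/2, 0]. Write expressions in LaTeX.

The substitution u = x^{2} - 1 works: f is exactly (dF/du)*(du/dx) for that inner function.
F(x) = \frac{5 e^{x^{2}}}{e} is an antiderivative of f.
Check: d/dx[\frac{5 e^{x^{2}}}{e}] = \frac{10 x e^{x^{2}}}{e} = f(x).
F(0) = \frac{5}{e}; F(-1/2) = \frac{5}{e^{\frac{3}{4}}}.
Integral = F(0) - F(-1/2) = - \frac{5}{e^{\frac{3}{4}}} + \frac{5}{e}.

Antiderivative: F(x) = \frac{5 e^{x^{2}}}{e}; value = - \frac{5}{e^{\frac{3}{4}}} + \frac{5}{e}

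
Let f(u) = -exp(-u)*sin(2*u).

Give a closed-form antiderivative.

An antiderivative is F(u) = (sin(2*u) + 2*cos(2*u))*exp(-u)/5.

A candidate is checked by its d/du: the result must match f(u).
Check: d/du[(sin(2*u) + 2*cos(2*u))*exp(-u)/5] = -exp(-u)*sin(2*u) = f(u).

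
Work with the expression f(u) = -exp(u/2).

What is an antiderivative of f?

Differentiate the proposed F(u) back; it has to land on f(u) exactly.
Check: d/du[-2*exp(u/2)] = -exp(u/2) = f(u).

An antiderivative is F(u) = -2*exp(u/2).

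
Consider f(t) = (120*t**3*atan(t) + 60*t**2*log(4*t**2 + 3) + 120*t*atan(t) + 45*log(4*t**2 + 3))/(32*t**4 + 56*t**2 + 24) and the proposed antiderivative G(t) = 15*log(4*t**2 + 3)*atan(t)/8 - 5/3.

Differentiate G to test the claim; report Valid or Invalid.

Valid - the claim checks out under differentiation.

d/dt[G] = (120*t**3*atan(t) + 60*t**2*log(4*t**2 + 3) + 120*t*atan(t) + 45*log(4*t**2 + 3))/(32*t**4 + 56*t**2 + 24)
This equals f(t) exactly, so the claim holds.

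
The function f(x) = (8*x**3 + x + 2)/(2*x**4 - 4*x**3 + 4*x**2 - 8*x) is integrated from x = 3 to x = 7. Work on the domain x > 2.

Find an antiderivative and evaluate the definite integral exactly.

Antiderivative: F(x) = -log(x)/4 + 17*log(x - 2)/6 + 17*log(x**2 + 2)/24 + 7*sqrt(2)*atan(sqrt(2)*x/2)/6; value = -7*sqrt(2)*atan(3*sqrt(2)/2)/6 - 17*log(11)/24 - log(7)/4 + log(3)/4 + 7*sqrt(2)*atan(7*sqrt(2)/2)/6 + 17*log(51)/24 + 17*log(5)/6

The denominator factors as 2*x*(x - 2)*(x**2 + 2); partial fractions split f into directly integrable pieces: (17*x + 28)/(12*(x**2 + 2)) + 17/(6*(x - 2)) - 1/(4*x).
F(x) = -log(x)/4 + 17*log(x - 2)/6 + 17*log(x**2 + 2)/24 + 7*sqrt(2)*atan(sqrt(2)*x/2)/6 is an antiderivative of f.
Check: d/dx[-log(x)/4 + 17*log(x - 2)/6 + 17*log(x**2 + 2)/24 + 7*sqrt(2)*atan(sqrt(2)*x/2)/6] = (8*x**3 + x + 2)/(2*x**4 - 4*x**3 + 4*x**2 - 8*x) = f(x).
F(7) = -log(7)/4 + 7*sqrt(2)*atan(7*sqrt(2)/2)/6 + 17*log(51)/24 + 17*log(5)/6; F(3) = -log(3)/4 + 17*log(11)/24 + 7*sqrt(2)*atan(3*sqrt(2)/2)/6.
Integral = F(7) - F(3) = -7*sqrt(2)*atan(3*sqrt(2)/2)/6 - 17*log(11)/24 - log(7)/4 + log(3)/4 + 7*sqrt(2)*atan(7*sqrt(2)/2)/6 + 17*log(51)/24 + 17*log(5)/6.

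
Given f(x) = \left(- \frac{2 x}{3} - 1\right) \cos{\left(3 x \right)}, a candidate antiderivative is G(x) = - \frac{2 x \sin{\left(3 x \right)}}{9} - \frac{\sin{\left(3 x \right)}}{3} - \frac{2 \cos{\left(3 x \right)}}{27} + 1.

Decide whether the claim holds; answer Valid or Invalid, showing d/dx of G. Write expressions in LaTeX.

Valid - the claim checks out under differentiation.

d/dx[G] = - \frac{2 x \cos{\left(3 x \right)}}{3} - \cos{\left(3 x \right)}
This equals f(x) exactly, so the claim holds.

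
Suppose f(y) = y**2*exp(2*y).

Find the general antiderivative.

Recognize the product-rule pattern: f = u'v + uv' with u = y**2/2 - y/2 + 1/4, v = exp(2*y), so integration by parts undoes it.
Check: d/dy[y**2*exp(2*y)/2 - y*exp(2*y)/2 + exp(2*y)/4] = y**2*exp(2*y) = f(y).

F(y) = y**2*exp(2*y)/2 - y*exp(2*y)/2 + exp(2*y)/4 + C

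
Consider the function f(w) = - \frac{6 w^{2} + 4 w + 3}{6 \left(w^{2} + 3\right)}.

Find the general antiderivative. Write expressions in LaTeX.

F(w) = - w - \frac{\log{\left(w^{2} + 3 \right)}}{3} + \frac{5 \sqrt{3} \operatorname{atan}{\left(\frac{\sqrt{3} w}{3} \right)}}{6} + C

Whatever form F(w) takes, F'(w) = f(w) is non-negotiable.
Check: d/dw[- w - \frac{\log{\left(w^{2} + 3 \right)}}{3} + \frac{5 \sqrt{3} \operatorname{atan}{\left(\frac{\sqrt{3} w}{3} \right)}}{6}] = \frac{- 6 w^{2} - 4 w - 3}{6 w^{2} + 18}, which equals f(w).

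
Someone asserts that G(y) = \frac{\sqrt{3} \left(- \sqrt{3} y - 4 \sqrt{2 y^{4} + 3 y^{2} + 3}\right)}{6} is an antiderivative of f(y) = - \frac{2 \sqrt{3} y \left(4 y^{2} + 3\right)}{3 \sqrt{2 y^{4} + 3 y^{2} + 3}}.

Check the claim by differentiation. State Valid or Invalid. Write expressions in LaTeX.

Invalid: d/dy[G] - f = - \frac{1}{2}, which is not 0.

d/dy[G] = \frac{- 16 \sqrt{3} y^{3} - 12 \sqrt{3} y - 3 \sqrt{2 y^{4} + 3 y^{2} + 3}}{6 \sqrt{2 y^{4} + 3 y^{2} + 3}}
d/dy[G] - f(y) = - \frac{1}{2} != 0.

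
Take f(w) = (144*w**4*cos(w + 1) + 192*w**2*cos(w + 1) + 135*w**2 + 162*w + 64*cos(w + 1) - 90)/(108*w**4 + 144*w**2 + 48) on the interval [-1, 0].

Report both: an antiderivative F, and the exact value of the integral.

Check any antiderivative F(w) by computing F'(w) and comparing it with f(w).
F(w) = -5*w/(4*w**2 + 8/3) + 4*sin(w + 1)/3 - 3/(4*w**2 + 8/3) is an antiderivative of f.
Check: d/dw[-5*w/(4*w**2 + 8/3) + 4*sin(w + 1)/3 - 3/(4*w**2 + 8/3)] = (144*w**4*cos(w + 1) + 192*w**2*cos(w + 1) + 135*w**2 + 162*w + 64*cos(w + 1) - 90)/(108*w**4 + 144*w**2 + 48) = f(w).
F(0) = -9/8 + 4*sin(1)/3; F(-1) = 3/10.
Integral = F(0) - F(-1) = -57/40 + 4*sin(1)/3.

Antiderivative: F(w) = -5*w/(4*w**2 + 8/3) + 4*sin(w + 1)/3 - 3/(4*w**2 + 8/3); value = -57/40 + 4*sin(1)/3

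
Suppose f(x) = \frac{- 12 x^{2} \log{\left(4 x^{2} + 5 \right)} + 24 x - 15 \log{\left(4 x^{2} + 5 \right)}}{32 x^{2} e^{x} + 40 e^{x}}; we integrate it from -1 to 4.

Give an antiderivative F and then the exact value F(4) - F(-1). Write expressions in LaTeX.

Antiderivative: F(x) = \frac{3 e^{- x} \log{\left(4 x^{2} + 5 \right)}}{8}; value = - \frac{3 e \log{\left(9 \right)}}{8} + \frac{3 \log{\left(69 \right)}}{8 e^{4}}

Recognize the product-rule pattern: f = u'v + uv' with u = \frac{3 e^{- x}}{8}, v = \log{\left(4 x^{2} + 5 \right)}, so integration by parts undoes it.
F(x) = \frac{3 e^{- x} \log{\left(4 x^{2} + 5 \right)}}{8} is an antiderivative of f.
Check: d/dx[\frac{3 e^{- x} \log{\left(4 x^{2} + 5 \right)}}{8}] = \frac{- 12 x^{2} \log{\left(4 x^{2} + 5 \right)} + 24 x - 15 \log{\left(4 x^{2} + 5 \right)}}{32 x^{2} e^{x} + 40 e^{x}} = f(x).
F(4) = \frac{3 \log{\left(69 \right)}}{8 e^{4}}; F(-1) = \frac{3 e \log{\left(9 \right)}}{8}.
Integral = F(4) - F(-1) = - \frac{3 e \log{\left(9 \right)}}{8} + \frac{3 \log{\left(69 \right)}}{8 e^{4}}.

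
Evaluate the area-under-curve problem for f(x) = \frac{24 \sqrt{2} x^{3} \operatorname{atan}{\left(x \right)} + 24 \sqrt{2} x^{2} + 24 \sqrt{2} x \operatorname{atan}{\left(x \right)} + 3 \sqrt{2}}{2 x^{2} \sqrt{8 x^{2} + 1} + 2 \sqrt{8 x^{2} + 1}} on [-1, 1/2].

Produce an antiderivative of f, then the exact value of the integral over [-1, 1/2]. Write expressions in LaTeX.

Antiderivative: F(x) = \frac{3 \sqrt{2} \sqrt{8 x^{2} + 1} \operatorname{atan}{\left(x \right)}}{2}; value = \frac{3 \sqrt{6} \operatorname{atan}{\left(\frac{1}{2} \right)}}{2} + \frac{9 \sqrt{2} \pi}{8}

f has the shape u'v + uv' for u = 3 \sqrt{4 x^{2} + \frac{1}{2}} and v = \operatorname{atan}{\left(x \right)} — it is the derivative of the product u*v.
F(x) = \frac{3 \sqrt{2} \sqrt{8 x^{2} + 1} \operatorname{atan}{\left(x \right)}}{2} is an antiderivative of f.
Check: d/dx[\frac{3 \sqrt{2} \sqrt{8 x^{2} + 1} \operatorname{atan}{\left(x \right)}}{2}] = \frac{24 \sqrt{2} x^{3} \operatorname{atan}{\left(x \right)} + 24 \sqrt{2} x^{2} + 24 \sqrt{2} x \operatorname{atan}{\left(x \right)} + 3 \sqrt{2}}{2 x^{2} \sqrt{8 x^{2} + 1} + 2 \sqrt{8 x^{2} + 1}} = f(x).
F(1/2) = \frac{3 \sqrt{6} \operatorname{atan}{\left(\frac{1}{2} \right)}}{2}; F(-1) = - \frac{9 \sqrt{2} \pi}{8}.
Integral = F(1/2) - F(-1) = \frac{3 \sqrt{6} \operatorname{atan}{\left(\frac{1}{2} \right)}}{2} + \frac{9 \sqrt{2} \pi}{8}.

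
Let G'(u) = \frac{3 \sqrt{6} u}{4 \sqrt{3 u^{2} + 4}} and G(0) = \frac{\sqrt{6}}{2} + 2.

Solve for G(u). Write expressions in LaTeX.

G'(u) matches the chain-rule pattern g'(h)*h' with inner function h(u) = \frac{u^{2}}{2} + \frac{2}{3}; substituting w = h(u) collapses the integral.
A general antiderivative is \frac{3 \sqrt{\frac{u^{2}}{2} + \frac{2}{3}}}{2} + C.
The condition gives C = \frac{\sqrt{6}}{2} + 2 - (\frac{\sqrt{6}}{2}) = 2.
So G(u) = \frac{\sqrt{6} \sqrt{3 u^{2} + 4}}{4} + 2.
Check: d/du[\frac{\sqrt{6} \sqrt{3 u^{2} + 4}}{4} + 2] = \frac{3 \sqrt{6} u}{4 \sqrt{3 u^{2} + 4}} = G'(u).

G(u) = \frac{\sqrt{6} \sqrt{3 u^{2} + 4}}{4} + 2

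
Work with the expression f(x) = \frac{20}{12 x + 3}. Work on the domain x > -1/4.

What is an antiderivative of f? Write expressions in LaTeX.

A candidate is checked by its d/dx: the result must match f(x).
Check: d/dx[\frac{5 \log{\left(2 x + \frac{1}{2} \right)}}{3}] = \frac{20}{12 x + 3} = f(x).

An antiderivative is F(x) = \frac{5 \log{\left(2 x + \frac{1}{2} \right)}}{3}.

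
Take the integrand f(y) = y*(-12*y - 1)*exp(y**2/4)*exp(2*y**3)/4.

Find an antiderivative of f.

The substitution u = 2*y**3 + y**2/4 works: f is exactly (dF/du)*(du/dy) for that inner function.
Check: d/dy[-exp(2*y**3 + y**2/4)/2] = -3*y**2*exp(y**2/4)*exp(2*y**3) - y*exp(y**2/4)*exp(2*y**3)/4, which equals f(y).

An antiderivative is F(y) = -exp(2*y**3 + y**2/4)/2.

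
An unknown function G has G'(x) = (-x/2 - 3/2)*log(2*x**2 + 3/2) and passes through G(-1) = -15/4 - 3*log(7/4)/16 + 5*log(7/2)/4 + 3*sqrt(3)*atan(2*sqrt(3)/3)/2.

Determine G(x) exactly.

Any candidate G(x) must reproduce the stated G'(x) exactly.
A general antiderivative is x**2/4 + 3*x + (-x**2/4 - 3*x/2)*log(2*x**2 + 3/2) - 3*log(x**2 + 3/4)/16 - 3*sqrt(3)*atan(2*sqrt(3)*x/3)/2 + C.
The condition gives C = -15/4 - 3*log(7/4)/16 + 5*log(7/2)/4 + 3*sqrt(3)*atan(2*sqrt(3)/3)/2 - (-11/4 - 3*log(7/4)/16 + 5*log(7/2)/4 + 3*sqrt(3)*atan(2*sqrt(3)/3)/2) = -1.
So G(x) = -x**2*log(2*x**2 + 3/2)/4 + x**2/4 - 3*x*log(2*x**2 + 3/2)/2 + 3*x - 3*log(x**2 + 3/4)/16 - 3*sqrt(3)*atan(2*sqrt(3)*x/3)/2 - 1.
Check: d/dx[-x**2*log(2*x**2 + 3/2)/4 + x**2/4 - 3*x*log(2*x**2 + 3/2)/2 + 3*x - 3*log(x**2 + 3/4)/16 - 3*sqrt(3)*atan(2*sqrt(3)*x/3)/2 - 1] = -x*log(2*x**2 + 3/2)/2 - 3*log(2*x**2 + 3/2)/2, which equals G'(x).

G(x) = -x**2*log(2*x**2 + 3/2)/4 + x**2/4 - 3*x*log(2*x**2 + 3/2)/2 + 3*x - 3*log(x**2 + 3/4)/16 - 3*sqrt(3)*atan(2*sqrt(3)*x/3)/2 - 1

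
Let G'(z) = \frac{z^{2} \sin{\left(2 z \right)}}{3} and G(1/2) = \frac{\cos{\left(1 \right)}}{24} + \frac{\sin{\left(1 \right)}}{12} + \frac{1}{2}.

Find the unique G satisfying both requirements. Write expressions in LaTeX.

G(z) = - \frac{2 z^{2} \cos{\left(2 z \right)} - 2 z \sin{\left(2 z \right)} - \cos{\left(2 z \right)} - 6}{12}

Any candidate G(z) must reproduce the stated G'(z) exactly.
A general antiderivative is - \frac{z^{2} \cos{\left(2 z \right)}}{6} + \frac{z \sin{\left(2 z \right)}}{6} + \frac{\cos{\left(2 z \right)}}{12} + C.
The condition gives C = \frac{\cos{\left(1 \right)}}{24} + \frac{\sin{\left(1 \right)}}{12} + \frac{1}{2} - (\frac{\cos{\left(1 \right)}}{24} + \frac{\sin{\left(1 \right)}}{12}) = \frac{1}{2}.
So G(z) = - \frac{2 z^{2} \cos{\left(2 z \right)} - 2 z \sin{\left(2 z \right)} - \cos{\left(2 z \right)} - 6}{12}.
Check: d/dz[- \frac{2 z^{2} \cos{\left(2 z \right)} - 2 z \sin{\left(2 z \right)} - \cos{\left(2 z \right)} - 6}{12}] = \frac{z^{2} \sin{\left(2 z \right)}}{3} = G'(z).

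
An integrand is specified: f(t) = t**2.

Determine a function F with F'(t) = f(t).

Check any antiderivative F(t) by computing F'(t) and comparing it with f(t).
Check: d/dt[t**3/3] = t**2 = f(t).

An antiderivative is F(t) = t**3/3.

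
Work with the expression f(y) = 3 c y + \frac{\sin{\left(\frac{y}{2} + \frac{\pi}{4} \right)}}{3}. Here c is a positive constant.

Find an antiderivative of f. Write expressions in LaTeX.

An antiderivative is F(y) = \frac{3 c y^{2}}{2} - \frac{2 \cos{\left(\frac{y}{2} + \frac{\pi}{4} \right)}}{3}.

Integrate term by term and add the pieces.
Check: d/dy[\frac{3 c y^{2}}{2} - \frac{2 \cos{\left(\frac{y}{2} + \frac{\pi}{4} \right)}}{3}] = 3 c y + \frac{\sin{\left(\frac{y}{2} + \frac{\pi}{4} \right)}}{3} = f(y).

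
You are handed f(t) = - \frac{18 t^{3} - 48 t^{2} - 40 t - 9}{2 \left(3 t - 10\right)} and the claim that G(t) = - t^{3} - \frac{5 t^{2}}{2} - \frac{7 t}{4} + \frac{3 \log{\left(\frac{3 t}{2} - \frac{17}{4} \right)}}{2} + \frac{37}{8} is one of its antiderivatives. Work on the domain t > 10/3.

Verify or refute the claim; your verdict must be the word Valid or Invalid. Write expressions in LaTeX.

Invalid: d/dt[G] - f = \frac{- 216 t^{3} + 1206 t^{2} - 1263 t - 1244}{72 t^{2} - 444 t + 680}, which is not 0.

d/dt[G] = \frac{- 72 t^{3} + 84 t^{2} + 298 t + 155}{24 t - 68}
d/dt[G] - f(t) = \frac{- 216 t^{3} + 1206 t^{2} - 1263 t - 1244}{72 t^{2} - 444 t + 680} != 0.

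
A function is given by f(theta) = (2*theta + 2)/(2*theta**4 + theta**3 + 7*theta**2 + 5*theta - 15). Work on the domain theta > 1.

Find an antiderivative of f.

The denominator factors as (theta - 1)*(2*theta + 3)*(theta**2 + 5); partial fractions split f into directly integrable pieces: -2*(7*theta + 4)/(87*(theta**2 + 5)) + 8/(145*(2*theta + 3)) + 2/(15*(theta - 1)).
Check: d/dtheta[-(-58*log(theta - 1) - 12*log(theta + 3/2) + 35*log(theta**2 + 5) + 8*sqrt(5)*atan(sqrt(5)*theta/5))/435] = (2*theta + 2)/(2*theta**4 + theta**3 + 7*theta**2 + 5*theta - 15) = f(theta).

An antiderivative is F(theta) = -(-58*log(theta - 1) - 12*log(theta + 3/2) + 35*log(theta**2 + 5) + 8*sqrt(5)*atan(sqrt(5)*theta/5))/435.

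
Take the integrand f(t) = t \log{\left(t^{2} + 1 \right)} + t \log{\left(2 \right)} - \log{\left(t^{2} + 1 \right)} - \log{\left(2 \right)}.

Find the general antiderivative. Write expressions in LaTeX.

F(t) = \frac{t^{2} \log{\left(2 t^{2} + 2 \right)} - t^{2} - 2 t \log{\left(2 t^{2} + 2 \right)} + 4 t + \log{\left(t^{2} + 1 \right)} - 4 \operatorname{atan}{\left(t \right)}}{2} + C

The integrand splits into summands that can be handled one at a time.
Check: d/dt[\frac{t^{2} \log{\left(2 t^{2} + 2 \right)} - t^{2} - 2 t \log{\left(2 t^{2} + 2 \right)} + 4 t + \log{\left(t^{2} + 1 \right)} - 4 \operatorname{atan}{\left(t \right)}}{2}] = t \log{\left(t^{2} + 1 \right)} + t \log{\left(2 \right)} - \log{\left(t^{2} + 1 \right)} - \log{\left(2 \right)} = f(t).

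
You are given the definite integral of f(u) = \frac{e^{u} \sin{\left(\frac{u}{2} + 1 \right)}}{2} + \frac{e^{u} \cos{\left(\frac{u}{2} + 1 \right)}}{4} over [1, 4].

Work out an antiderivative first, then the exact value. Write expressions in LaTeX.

Antiderivative: F(u) = \frac{e^{u} \sin{\left(\frac{u}{2} + 1 \right)}}{2}; value = - \frac{e \sin{\left(\frac{3}{2} \right)}}{2} + \frac{e^{4} \sin{\left(3 \right)}}{2}

f has the shape v'r + vr' for v = \frac{e^{u}}{2} and r = \sin{\left(\frac{u}{2} + 1 \right)} — it is the derivative of the product v*r.
F(u) = \frac{e^{u} \sin{\left(\frac{u}{2} + 1 \right)}}{2} is an antiderivative of f.
Check: d/du[\frac{e^{u} \sin{\left(\frac{u}{2} + 1 \right)}}{2}] = \frac{e^{u} \sin{\left(\frac{u}{2} + 1 \right)}}{2} + \frac{e^{u} \cos{\left(\frac{u}{2} + 1 \right)}}{4} = f(u).
F(4) = \frac{e^{4} \sin{\left(3 \right)}}{2}; F(1) = \frac{e \sin{\left(\frac{3}{2} \right)}}{2}.
Integral = F(4) - F(1) = - \frac{e \sin{\left(\frac{3}{2} \right)}}{2} + \frac{e^{4} \sin{\left(3 \right)}}{2}.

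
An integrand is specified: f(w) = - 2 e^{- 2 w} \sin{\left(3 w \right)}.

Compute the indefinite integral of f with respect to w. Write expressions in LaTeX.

Differentiate the proposed F(w) back; it has to land on f(w) exactly.
Check: d/dw[\frac{2 \left(2 \sin{\left(3 w \right)} + 3 \cos{\left(3 w \right)}\right) e^{- 2 w}}{13}] = - 2 e^{- 2 w} \sin{\left(3 w \right)} = f(w).

F(w) = \frac{2 \left(2 \sin{\left(3 w \right)} + 3 \cos{\left(3 w \right)}\right) e^{- 2 w}}{13} + C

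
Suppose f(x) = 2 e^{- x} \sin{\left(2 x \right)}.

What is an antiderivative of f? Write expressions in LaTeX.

For F(x) to be correct the identity F'(x) - f(x) = 0 must hold.
Check: d/dx[\frac{\left(- 2 \sin{\left(2 x \right)} - 4 \cos{\left(2 x \right)}\right) e^{- x}}{5}] = 2 e^{- x} \sin{\left(2 x \right)} = f(x).

An antiderivative is F(x) = \frac{\left(- 2 \sin{\left(2 x \right)} - 4 \cos{\left(2 x \right)}\right) e^{- x}}{5}.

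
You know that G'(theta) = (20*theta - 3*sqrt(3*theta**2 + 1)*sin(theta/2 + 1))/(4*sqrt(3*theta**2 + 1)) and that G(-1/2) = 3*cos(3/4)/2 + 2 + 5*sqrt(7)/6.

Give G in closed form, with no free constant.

Recover the given G'(theta) by differentiating a candidate G(theta); any mismatch rules it out.
A general antiderivative is 5*sqrt(3*theta**2 + 1)/3 + 3*cos(theta/2 + 1)/2 + C.
The condition gives C = 3*cos(3/4)/2 + 2 + 5*sqrt(7)/6 - (3*cos(3/4)/2 + 5*sqrt(7)/6) = 2.
So G(theta) = 5*sqrt(3*theta**2 + 1)/3 + 3*cos(theta/2 + 1)/2 + 2.
Check: d/dtheta[5*sqrt(3*theta**2 + 1)/3 + 3*cos(theta/2 + 1)/2 + 2] = (20*theta - 3*sqrt(3*theta**2 + 1)*sin(theta/2 + 1))/(4*sqrt(3*theta**2 + 1)) = G'(theta).

G(theta) = 5*sqrt(3*theta**2 + 1)/3 + 3*cos(theta/2 + 1)/2 + 2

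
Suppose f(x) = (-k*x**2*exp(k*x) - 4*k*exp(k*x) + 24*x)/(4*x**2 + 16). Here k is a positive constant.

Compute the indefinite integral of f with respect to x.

Differentiate the proposed F(x) back; it has to land on f(x) exactly.
Check: d/dx[-exp(k*x)/4 + 3*log(x**2/2 + 2)] = (-k*x**2*exp(k*x) - 4*k*exp(k*x) + 24*x)/(4*x**2 + 16) = f(x).

F(x) = -exp(k*x)/4 + 3*log(x**2/2 + 2) + C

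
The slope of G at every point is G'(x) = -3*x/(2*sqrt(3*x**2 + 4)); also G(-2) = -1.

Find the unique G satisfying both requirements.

The substitution u = 3*x**2 + 4 works: G'(x) is exactly (dG/du)*(du/dx) for that inner function.
A general antiderivative is -sqrt(3*x**2 + 4)/2 + C.
The condition gives C = -1 - (-2) = 1.
So G(x) = -(sqrt(3*x**2 + 4) - 2)/2.
Check: d/dx[-(sqrt(3*x**2 + 4) - 2)/2] = -3*x/(2*sqrt(3*x**2 + 4)) = G'(x).

G(x) = -(sqrt(3*x**2 + 4) - 2)/2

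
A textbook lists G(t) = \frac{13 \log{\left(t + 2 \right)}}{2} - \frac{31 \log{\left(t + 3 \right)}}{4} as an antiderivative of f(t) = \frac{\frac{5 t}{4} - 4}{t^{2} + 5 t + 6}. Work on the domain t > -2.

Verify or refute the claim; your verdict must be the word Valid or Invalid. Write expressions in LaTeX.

Invalid: d/dt[G] - f = \frac{16 - 5 t}{2 t^{2} + 10 t + 12}, which is not 0.

d/dt[G] = \frac{16 - 5 t}{4 t^{2} + 20 t + 24}
d/dt[G] - f(t) = \frac{16 - 5 t}{2 t^{2} + 10 t + 12} != 0.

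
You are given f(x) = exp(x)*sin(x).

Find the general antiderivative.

Since d/dx undoes antidifferentiation here, F'(x) = f(x) is required of F(x).
Check: d/dx[(sin(x) - cos(x))*exp(x)/2] = exp(x)*sin(x) = f(x).

F(x) = (sin(x) - cos(x))*exp(x)/2 + C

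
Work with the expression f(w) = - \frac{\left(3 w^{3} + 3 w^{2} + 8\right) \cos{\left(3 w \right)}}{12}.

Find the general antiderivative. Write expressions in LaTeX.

A first test for any F(w): its w-derivative must equal f(w) identically.
Check: d/dw[\frac{- 9 w^{3} \sin{\left(3 w \right)} - 9 w^{2} \sin{\left(3 w \right)} - 9 w^{2} \cos{\left(3 w \right)} + 6 w \sin{\left(3 w \right)} - 6 w \cos{\left(3 w \right)} - 22 \sin{\left(3 w \right)} + 2 \cos{\left(3 w \right)}}{108}] = - \frac{w^{3} \cos{\left(3 w \right)}}{4} - \frac{w^{2} \cos{\left(3 w \right)}}{4} - \frac{2 \cos{\left(3 w \right)}}{3}, which equals f(w).

F(w) = \frac{- 9 w^{3} \sin{\left(3 w \right)} - 9 w^{2} \sin{\left(3 w \right)} - 9 w^{2} \cos{\left(3 w \right)} + 6 w \sin{\left(3 w \right)} - 6 w \cos{\left(3 w \right)} - 22 \sin{\left(3 w \right)} + 2 \cos{\left(3 w \right)}}{108} + C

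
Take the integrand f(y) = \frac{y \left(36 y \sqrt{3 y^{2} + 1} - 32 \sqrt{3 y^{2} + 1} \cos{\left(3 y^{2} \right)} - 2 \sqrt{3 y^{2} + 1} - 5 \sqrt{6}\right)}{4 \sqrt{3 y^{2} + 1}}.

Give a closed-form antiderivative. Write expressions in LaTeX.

An antiderivative is F(y) = \frac{36 y^{3} - 3 y^{2} - 5 \sqrt{6} \sqrt{3 y^{2} + 1} - 16 \sin{\left(3 y^{2} \right)}}{12}.

Differentiate the proposed F(y) back; it has to land on f(y) exactly.
Check: d/dy[\frac{36 y^{3} - 3 y^{2} - 5 \sqrt{6} \sqrt{3 y^{2} + 1} - 16 \sin{\left(3 y^{2} \right)}}{12}] = \frac{36 y^{2} \sqrt{3 y^{2} + 1} - 32 y \sqrt{3 y^{2} + 1} \cos{\left(3 y^{2} \right)} - 2 y \sqrt{3 y^{2} + 1} - 5 \sqrt{6} y}{4 \sqrt{3 y^{2} + 1}}, which equals f(y).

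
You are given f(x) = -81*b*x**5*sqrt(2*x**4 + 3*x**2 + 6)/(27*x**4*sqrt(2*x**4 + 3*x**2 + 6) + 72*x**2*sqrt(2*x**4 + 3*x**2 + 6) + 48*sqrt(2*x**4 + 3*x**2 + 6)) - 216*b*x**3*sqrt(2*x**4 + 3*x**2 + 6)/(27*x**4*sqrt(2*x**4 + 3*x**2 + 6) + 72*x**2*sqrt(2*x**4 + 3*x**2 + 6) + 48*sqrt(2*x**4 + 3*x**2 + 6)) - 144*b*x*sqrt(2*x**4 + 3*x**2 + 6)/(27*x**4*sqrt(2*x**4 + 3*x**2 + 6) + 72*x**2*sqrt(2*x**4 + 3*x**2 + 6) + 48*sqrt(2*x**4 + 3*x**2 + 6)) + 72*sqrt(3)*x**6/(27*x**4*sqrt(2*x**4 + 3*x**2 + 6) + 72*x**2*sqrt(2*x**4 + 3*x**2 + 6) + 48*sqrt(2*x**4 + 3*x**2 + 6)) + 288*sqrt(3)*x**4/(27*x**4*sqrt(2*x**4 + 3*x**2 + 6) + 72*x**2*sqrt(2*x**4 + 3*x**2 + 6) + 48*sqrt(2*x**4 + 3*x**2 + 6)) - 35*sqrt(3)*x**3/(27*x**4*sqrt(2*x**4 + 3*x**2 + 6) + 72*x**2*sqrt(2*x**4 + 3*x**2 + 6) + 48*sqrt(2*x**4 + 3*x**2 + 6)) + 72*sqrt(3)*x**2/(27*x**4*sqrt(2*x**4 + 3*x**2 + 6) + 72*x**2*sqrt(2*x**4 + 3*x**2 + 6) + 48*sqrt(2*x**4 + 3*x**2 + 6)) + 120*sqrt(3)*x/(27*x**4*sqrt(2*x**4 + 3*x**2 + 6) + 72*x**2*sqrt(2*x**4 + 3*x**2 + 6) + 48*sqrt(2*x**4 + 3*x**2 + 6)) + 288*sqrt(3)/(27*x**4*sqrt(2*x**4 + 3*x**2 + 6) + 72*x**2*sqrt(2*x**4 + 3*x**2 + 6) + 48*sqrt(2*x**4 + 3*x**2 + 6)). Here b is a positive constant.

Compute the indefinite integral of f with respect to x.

Integrate term by term and add the pieces.
Check: d/dx[-(27*b*x**4 + 36*b*x**2 - 24*sqrt(3)*x*sqrt(2*x**4 + 3*x**2 + 6) + 10*sqrt(3)*sqrt(2*x**4 + 3*x**2 + 6))/(6*(3*x**2 + 4))] = (-81*b*x**5*sqrt(2*x**4 + 3*x**2 + 6) - 216*b*x**3*sqrt(2*x**4 + 3*x**2 + 6) - 144*b*x*sqrt(2*x**4 + 3*x**2 + 6) + 72*sqrt(3)*x**6 + 288*sqrt(3)*x**4 - 35*sqrt(3)*x**3 + 72*sqrt(3)*x**2 + 120*sqrt(3)*x + 288*sqrt(3))/(27*x**4*sqrt(2*x**4 + 3*x**2 + 6) + 72*x**2*sqrt(2*x**4 + 3*x**2 + 6) + 48*sqrt(2*x**4 + 3*x**2 + 6)), which equals f(x).

F(x) = -(27*b*x**4 + 36*b*x**2 - 24*sqrt(3)*x*sqrt(2*x**4 + 3*x**2 + 6) + 10*sqrt(3)*sqrt(2*x**4 + 3*x**2 + 6))/(6*(3*x**2 + 4)) + C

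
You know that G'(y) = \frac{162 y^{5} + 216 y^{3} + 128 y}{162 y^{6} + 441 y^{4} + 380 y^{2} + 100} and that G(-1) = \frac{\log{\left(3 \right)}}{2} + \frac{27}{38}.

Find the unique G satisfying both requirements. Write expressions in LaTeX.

G(y) = \frac{\log{\left(2 y^{2} + 1 \right)}}{2} + \frac{1}{2} + \frac{2}{\frac{9 y^{2}}{2} + 5}

Any candidate G(y) must reproduce the stated G'(y) exactly.
A general antiderivative is \frac{\log{\left(2 y^{2} + 1 \right)}}{2} + \frac{2}{3 \left(\frac{3 y^{2}}{2} + \frac{5}{3}\right)} + C.
The condition gives C = \frac{\log{\left(3 \right)}}{2} + \frac{27}{38} - (\frac{4}{19} + \frac{\log{\left(3 \right)}}{2}) = \frac{1}{2}.
So G(y) = \frac{\log{\left(2 y^{2} + 1 \right)}}{2} + \frac{1}{2} + \frac{2}{\frac{9 y^{2}}{2} + 5}.
Check: d/dy[\frac{\log{\left(2 y^{2} + 1 \right)}}{2} + \frac{1}{2} + \frac{2}{\frac{9 y^{2}}{2} + 5}] = \frac{162 y^{5} + 216 y^{3} + 128 y}{162 y^{6} + 441 y^{4} + 380 y^{2} + 100} = G'(y).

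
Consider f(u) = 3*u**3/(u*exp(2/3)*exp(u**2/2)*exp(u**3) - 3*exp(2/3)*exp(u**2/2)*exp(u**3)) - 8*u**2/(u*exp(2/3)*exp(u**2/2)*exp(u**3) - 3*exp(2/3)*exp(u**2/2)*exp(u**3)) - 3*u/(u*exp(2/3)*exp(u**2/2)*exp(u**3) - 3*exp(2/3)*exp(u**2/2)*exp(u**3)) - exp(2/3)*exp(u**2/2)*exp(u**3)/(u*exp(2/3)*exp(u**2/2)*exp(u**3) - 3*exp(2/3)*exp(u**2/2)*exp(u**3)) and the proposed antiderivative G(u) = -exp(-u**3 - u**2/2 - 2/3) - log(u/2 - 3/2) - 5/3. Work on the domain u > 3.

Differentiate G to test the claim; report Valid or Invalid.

d/du[G] = (3*u**3 - 8*u**2 - 3*u - exp(2/3)*exp(u**2/2)*exp(u**3))/(u*exp(2/3)*exp(u**2/2)*exp(u**3) - 3*exp(2/3)*exp(u**2/2)*exp(u**3))
This equals f(u) exactly, so the claim holds.

Valid - the claim checks out under differentiation.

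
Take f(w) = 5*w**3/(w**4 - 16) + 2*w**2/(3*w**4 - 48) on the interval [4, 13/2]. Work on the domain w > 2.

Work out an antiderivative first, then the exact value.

Antiderivative: F(w) = 4*log(w - 2)/3 + 7*log(w + 2)/6 + 5*log(w**2 + 4)/4 + atan(w/2)/6; value = -5*log(20)/4 - 7*log(6)/6 - 4*log(2)/3 - atan(2)/6 + atan(13/4)/6 + 4*log(9/2)/3 + 7*log(17/2)/6 + 5*log(185/4)/4

Factor the denominator (3*(w - 2)*(w + 2)*(w**2 + 4)) and decompose: f = (15*w + 2)/(6*(w**2 + 4)) + 7/(6*(w + 2)) + 4/(3*(w - 2)); each piece integrates to a log, atan, or power term.
F(w) = 4*log(w - 2)/3 + 7*log(w + 2)/6 + 5*log(w**2 + 4)/4 + atan(w/2)/6 is an antiderivative of f.
Check: d/dw[4*log(w - 2)/3 + 7*log(w + 2)/6 + 5*log(w**2 + 4)/4 + atan(w/2)/6] = (15*w**3 + 2*w**2)/(3*w**4 - 48), which equals f(w).
F(13/2) = atan(13/4)/6 + 4*log(9/2)/3 + 7*log(17/2)/6 + 5*log(185/4)/4; F(4) = atan(2)/6 + 4*log(2)/3 + 7*log(6)/6 + 5*log(20)/4.
Integral = F(13/2) - F(4) = -5*log(20)/4 - 7*log(6)/6 - 4*log(2)/3 - atan(2)/6 + atan(13/4)/6 + 4*log(9/2)/3 + 7*log(17/2)/6 + 5*log(185/4)/4.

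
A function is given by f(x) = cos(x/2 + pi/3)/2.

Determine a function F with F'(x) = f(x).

A first test for any F(x): its x-derivative must equal f(x) identically.
Check: d/dx[sin(x/2 + pi/3)] = cos(x/2 + pi/3)/2 = f(x).

An antiderivative is F(x) = sin(x/2 + pi/3).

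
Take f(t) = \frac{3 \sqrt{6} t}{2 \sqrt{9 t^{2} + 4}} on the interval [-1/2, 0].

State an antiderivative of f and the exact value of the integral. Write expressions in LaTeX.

The substitution u = \frac{3 t^{2}}{2} + \frac{2}{3} works: f is exactly (dF/du)*(du/dt) for that inner function.
F(t) = \sqrt{\frac{3 t^{2}}{2} + \frac{2}{3}} is an antiderivative of f.
Check: d/dt[\sqrt{\frac{3 t^{2}}{2} + \frac{2}{3}}] = \frac{3 \sqrt{6} t}{2 \sqrt{9 t^{2} + 4}} = f(t).
F(0) = \frac{\sqrt{6}}{3}; F(-1/2) = \frac{5 \sqrt{6}}{12}.
Integral = F(0) - F(-1/2) = - \frac{\sqrt{6}}{12}.

Antiderivative: F(t) = \sqrt{\frac{3 t^{2}}{2} + \frac{2}{3}}; value = - \frac{\sqrt{6}}{12}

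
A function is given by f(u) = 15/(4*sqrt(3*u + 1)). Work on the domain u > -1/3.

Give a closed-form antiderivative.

For F(u) to be correct the identity F'(u) - f(u) = 0 must hold.
Check: d/du[5*sqrt(3*u + 1)/2] = 15/(4*sqrt(3*u + 1)) = f(u).

An antiderivative is F(u) = 5*sqrt(3*u + 1)/2.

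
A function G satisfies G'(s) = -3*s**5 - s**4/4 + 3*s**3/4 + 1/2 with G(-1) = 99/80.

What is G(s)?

The integrand splits into summands that can be handled one at a time.
A general antiderivative is -s**6/2 - s**5/20 + 3*s**4/16 + s/2 + C.
The condition gives C = 99/80 - (-61/80) = 2.
So G(s) = -s**6/2 - s**5/20 + 3*s**4/16 + s/2 + 2.
Check: d/ds[-s**6/2 - s**5/20 + 3*s**4/16 + s/2 + 2] = -3*s**5 - s**4/4 + 3*s**3/4 + 1/2 = G'(s).

G(s) = -s**6/2 - s**5/20 + 3*s**4/16 + s/2 + 2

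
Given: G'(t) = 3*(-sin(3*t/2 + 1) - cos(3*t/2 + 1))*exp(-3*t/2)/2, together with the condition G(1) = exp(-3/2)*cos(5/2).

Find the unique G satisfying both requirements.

Recognize the product-rule pattern: G'(t) = u'v + uv' with u = cos(3*t/2 + 1), v = exp(-3*t/2), so integration by parts undoes it.
A general antiderivative is exp(-3*t/2)*cos(3*t/2 + 1) + C.
The condition gives C = exp(-3/2)*cos(5/2) - (exp(-3/2)*cos(5/2)) = 0.
So G(t) = exp(-3*t/2)*cos(3*t/2 + 1).
Check: d/dt[exp(-3*t/2)*cos(3*t/2 + 1)] = (-3*sin(3*t/2 + 1) - 3*cos(3*t/2 + 1))*exp(-3*t/2)/2, which equals G'(t).

G(t) = exp(-3*t/2)*cos(3*t/2 + 1)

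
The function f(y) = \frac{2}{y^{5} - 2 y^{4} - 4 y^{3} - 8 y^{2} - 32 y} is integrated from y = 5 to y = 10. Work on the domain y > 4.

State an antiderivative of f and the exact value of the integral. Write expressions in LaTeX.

Factor the denominator (y \left(y - 4\right) \left(y + 2\right) \left(y^{2} + 4\right)) and decompose: f = \frac{3 y + 2}{80 \left(y^{2} + 4\right)} + \frac{1}{48 \left(y + 2\right)} + \frac{1}{240 \left(y - 4\right)} - \frac{1}{16 y}; each piece integrates to a log, atan, or power term.
F(y) = - \frac{\log{\left(y \right)}}{16} + \frac{\log{\left(y - 4 \right)}}{240} + \frac{\log{\left(y + 2 \right)}}{48} + \frac{3 \log{\left(y^{2} + 4 \right)}}{160} + \frac{\operatorname{atan}{\left(\frac{y}{2} \right)}}{80} is an antiderivative of f.
Check: d/dy[- \frac{\log{\left(y \right)}}{16} + \frac{\log{\left(y - 4 \right)}}{240} + \frac{\log{\left(y + 2 \right)}}{48} + \frac{3 \log{\left(y^{2} + 4 \right)}}{160} + \frac{\operatorname{atan}{\left(\frac{y}{2} \right)}}{80}] = \frac{2}{y^{5} - 2 y^{4} - 4 y^{3} - 8 y^{2} - 32 y} = f(y).
F(10) = - \frac{\log{\left(10 \right)}}{16} + \frac{\log{\left(6 \right)}}{240} + \frac{\operatorname{atan}{\left(5 \right)}}{80} + \frac{\log{\left(12 \right)}}{48} + \frac{3 \log{\left(104 \right)}}{160}; F(5) = - \frac{\log{\left(5 \right)}}{16} + \frac{\operatorname{atan}{\left(\frac{5}{2} \right)}}{80} + \frac{\log{\left(7 \right)}}{48} + \frac{3 \log{\left(29 \right)}}{160}.
Integral = F(10) - F(5) = - \frac{\log{\left(10 \right)}}{16} - \frac{3 \log{\left(29 \right)}}{160} - \frac{\log{\left(7 \right)}}{48} - \frac{\operatorname{atan}{\left(\frac{5}{2} \right)}}{80} + \frac{\log{\left(6 \right)}}{240} + \frac{\operatorname{atan}{\left(5 \right)}}{80} + \frac{\log{\left(12 \right)}}{48} + \frac{3 \log{\left(104 \right)}}{160} + \frac{\log{\left(5 \right)}}{16}.

Antiderivative: F(y) = - \frac{\log{\left(y \right)}}{16} + \frac{\log{\left(y - 4 \right)}}{240} + \frac{\log{\left(y + 2 \right)}}{48} + \frac{3 \log{\left(y^{2} + 4 \right)}}{160} + \frac{\operatorname{atan}{\left(\frac{y}{2} \right)}}{80}; value = - \frac{\log{\left(10 \right)}}{16} - \frac{3 \log{\left(29 \right)}}{160} - \frac{\log{\left(7 \right)}}{48} - \frac{\operatorname{atan}{\left(\frac{5}{2} \right)}}{80} + \frac{\log{\left(6 \right)}}{240} + \frac{\operatorname{atan}{\left(5 \right)}}{80} + \frac{\log{\left(12 \right)}}{48} + \frac{3 \log{\left(104 \right)}}{160} + \frac{\log{\left(5 \right)}}{16}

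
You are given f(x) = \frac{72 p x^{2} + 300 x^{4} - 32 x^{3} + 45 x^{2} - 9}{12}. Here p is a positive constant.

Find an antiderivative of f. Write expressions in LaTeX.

Check any antiderivative F(x) by computing F'(x) and comparing it with f(x).
Check: d/dx[2 p x^{3} + 5 x^{5} - \frac{2 x^{4}}{3} + \frac{5 x^{3}}{4} - \frac{3 x}{4}] = 6 p x^{2} + 25 x^{4} - \frac{8 x^{3}}{3} + \frac{15 x^{2}}{4} - \frac{3}{4}, which equals f(x).

An antiderivative is F(x) = 2 p x^{3} + 5 x^{5} - \frac{2 x^{4}}{3} + \frac{5 x^{3}}{4} - \frac{3 x}{4}.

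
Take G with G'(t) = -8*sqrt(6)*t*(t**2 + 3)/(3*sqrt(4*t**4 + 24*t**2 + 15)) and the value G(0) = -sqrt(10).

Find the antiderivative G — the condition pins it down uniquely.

G(t) = -sqrt(6)*sqrt(4*t**4 + 24*t**2 + 15)/3

The substitution u = 2*t**4/3 + 4*t**2 + 5/2 works: G'(t) is exactly (dG/du)*(du/dt) for that inner function.
A general antiderivative is -2*sqrt(2*t**4/3 + 4*t**2 + 5/2) + C.
The condition gives C = -sqrt(10) - (-sqrt(10)) = 0.
So G(t) = -sqrt(6)*sqrt(4*t**4 + 24*t**2 + 15)/3.
Check: d/dt[-sqrt(6)*sqrt(4*t**4 + 24*t**2 + 15)/3] = (-8*sqrt(6)*t**3 - 24*sqrt(6)*t)/(3*sqrt(4*t**4 + 24*t**2 + 15)), which equals G'(t).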